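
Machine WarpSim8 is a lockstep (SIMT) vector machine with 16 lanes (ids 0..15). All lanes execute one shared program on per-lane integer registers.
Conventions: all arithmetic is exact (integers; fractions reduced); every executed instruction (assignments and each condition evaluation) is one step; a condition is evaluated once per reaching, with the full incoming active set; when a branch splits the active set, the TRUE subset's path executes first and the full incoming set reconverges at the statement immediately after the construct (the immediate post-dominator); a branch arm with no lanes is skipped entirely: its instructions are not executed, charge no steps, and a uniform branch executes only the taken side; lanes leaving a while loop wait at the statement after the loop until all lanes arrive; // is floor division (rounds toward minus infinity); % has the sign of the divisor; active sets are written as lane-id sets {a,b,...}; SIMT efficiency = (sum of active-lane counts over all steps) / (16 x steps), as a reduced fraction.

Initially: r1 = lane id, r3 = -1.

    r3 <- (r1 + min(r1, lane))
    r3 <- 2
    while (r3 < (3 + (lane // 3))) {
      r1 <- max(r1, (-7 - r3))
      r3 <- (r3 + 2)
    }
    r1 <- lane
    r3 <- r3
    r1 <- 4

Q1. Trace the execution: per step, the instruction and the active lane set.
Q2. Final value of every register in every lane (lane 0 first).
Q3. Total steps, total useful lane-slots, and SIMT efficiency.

step 0: r3 <- (r1 + min(r1, lane))   {0,1,2,3,4,5,6,7,8,9,10,11,12,13,14,15}
step 1: r3 <- 2                      {0,1,2,3,4,5,6,7,8,9,10,11,12,13,14,15}
step 2: eval (r3 < (3 + (lane // 3))) {0,1,2,3,4,5,6,7,8,9,10,11,12,13,14,15}
step 3: r1 <- max(r1, (-7 - r3))     {0,1,2,3,4,5,6,7,8,9,10,11,12,13,14,15}
step 4: r3 <- (r3 + 2)               {0,1,2,3,4,5,6,7,8,9,10,11,12,13,14,15}
step 5: eval (r3 < (3 + (lane // 3))) {0,1,2,3,4,5,6,7,8,9,10,11,12,13,14,15}
step 6: r1 <- max(r1, (-7 - r3))     {6,7,8,9,10,11,12,13,14,15}
step 7: r3 <- (r3 + 2)               {6,7,8,9,10,11,12,13,14,15}
step 8: eval (r3 < (3 + (lane // 3))) {6,7,8,9,10,11,12,13,14,15}
step 9: r1 <- max(r1, (-7 - r3))     {12,13,14,15}
step 10: r3 <- (r3 + 2)               {12,13,14,15}
step 11: eval (r3 < (3 + (lane // 3))) {12,13,14,15}
step 12: r1 <- lane                   {0,1,2,3,4,5,6,7,8,9,10,11,12,13,14,15}
step 13: r3 <- r3                     {0,1,2,3,4,5,6,7,8,9,10,11,12,13,14,15}
step 14: r1 <- 4                      {0,1,2,3,4,5,6,7,8,9,10,11,12,13,14,15}

Answer: 15 steps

r1: 4,4,4,4,4,4,4,4,4,4,4,4,4,4,4,4
r3: 4,4,4,4,4,4,6,6,6,6,6,6,8,8,8,8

steps = 15; useful = 186; efficiency = 186/240 = 31/40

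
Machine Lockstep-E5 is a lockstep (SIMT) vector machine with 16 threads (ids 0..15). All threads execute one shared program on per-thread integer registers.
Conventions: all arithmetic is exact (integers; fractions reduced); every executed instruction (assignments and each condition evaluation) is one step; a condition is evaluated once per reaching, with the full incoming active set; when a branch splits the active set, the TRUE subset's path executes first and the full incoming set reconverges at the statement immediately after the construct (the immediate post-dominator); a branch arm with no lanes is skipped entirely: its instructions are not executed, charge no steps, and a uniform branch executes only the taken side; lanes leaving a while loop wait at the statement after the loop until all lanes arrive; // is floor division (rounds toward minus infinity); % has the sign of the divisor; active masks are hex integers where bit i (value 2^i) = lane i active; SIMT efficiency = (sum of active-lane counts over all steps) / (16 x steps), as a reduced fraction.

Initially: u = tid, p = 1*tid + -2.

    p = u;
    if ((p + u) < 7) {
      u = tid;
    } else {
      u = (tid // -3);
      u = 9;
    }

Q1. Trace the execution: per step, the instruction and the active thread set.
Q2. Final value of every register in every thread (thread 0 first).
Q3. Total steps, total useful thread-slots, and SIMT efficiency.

step 0: p <- u                       0xffff
step 1: eval ((p + u) < 7)           0xffff
step 2: u <- tid                     0x000f
step 3: u <- (tid // -3)             0xfff0
step 4: u <- 9                       0xfff0

Answer: 5 steps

u: 0,1,2,3,9,9,9,9,9,9,9,9,9,9,9,9
p: 0,1,2,3,4,5,6,7,8,9,10,11,12,13,14,15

steps = 5; useful = 60; efficiency = 60/80 = 3/4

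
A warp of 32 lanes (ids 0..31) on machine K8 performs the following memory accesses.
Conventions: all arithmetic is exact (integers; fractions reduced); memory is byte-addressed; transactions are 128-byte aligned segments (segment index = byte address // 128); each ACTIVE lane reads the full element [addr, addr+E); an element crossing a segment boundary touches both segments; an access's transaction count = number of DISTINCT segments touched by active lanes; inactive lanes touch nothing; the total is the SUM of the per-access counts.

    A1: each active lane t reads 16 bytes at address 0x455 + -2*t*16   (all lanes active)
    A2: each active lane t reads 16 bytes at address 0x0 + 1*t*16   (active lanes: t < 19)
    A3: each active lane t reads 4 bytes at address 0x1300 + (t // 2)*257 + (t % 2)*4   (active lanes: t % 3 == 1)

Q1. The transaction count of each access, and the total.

A1: 9 transactions
A2: 3 transactions
A3: 11 transactions

Answer: 9,3,11; total 23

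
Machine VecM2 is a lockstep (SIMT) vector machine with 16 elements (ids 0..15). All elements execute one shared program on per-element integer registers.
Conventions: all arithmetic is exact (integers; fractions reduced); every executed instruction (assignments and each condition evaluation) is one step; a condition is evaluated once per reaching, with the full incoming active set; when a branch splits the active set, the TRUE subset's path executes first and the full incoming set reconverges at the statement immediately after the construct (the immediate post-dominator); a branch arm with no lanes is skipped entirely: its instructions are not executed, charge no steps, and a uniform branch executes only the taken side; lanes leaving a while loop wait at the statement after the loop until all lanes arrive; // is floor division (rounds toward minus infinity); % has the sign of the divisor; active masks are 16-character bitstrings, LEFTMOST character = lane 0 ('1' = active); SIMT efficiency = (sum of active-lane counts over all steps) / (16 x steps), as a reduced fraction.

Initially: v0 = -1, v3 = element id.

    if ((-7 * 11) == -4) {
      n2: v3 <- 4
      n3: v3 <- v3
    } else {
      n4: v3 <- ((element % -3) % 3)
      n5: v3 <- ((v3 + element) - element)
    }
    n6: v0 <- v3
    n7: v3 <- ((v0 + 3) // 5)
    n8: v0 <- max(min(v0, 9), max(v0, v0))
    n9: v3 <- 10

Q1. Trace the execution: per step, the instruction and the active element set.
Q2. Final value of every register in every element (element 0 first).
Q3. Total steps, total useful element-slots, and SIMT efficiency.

step 0: eval ((-7 * 11) == -4)       1111111111111111
step 1: v3 <- ((element % -3) % 3)   1111111111111111
step 2: v3 <- ((v3 + element) - element) 1111111111111111
step 3: v0 <- v3                     1111111111111111
step 4: v3 <- ((v0 + 3) // 5)        1111111111111111
step 5: v0 <- max(min(v0, 9), max(v0, v0)) 1111111111111111
step 6: v3 <- 10                     1111111111111111

Answer: 7 steps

v0: 0,1,2,0,1,2,0,1,2,0,1,2,0,1,2,0
v3: 10,10,10,10,10,10,10,10,10,10,10,10,10,10,10,10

steps = 7; useful = 112; efficiency = 112/112 = 1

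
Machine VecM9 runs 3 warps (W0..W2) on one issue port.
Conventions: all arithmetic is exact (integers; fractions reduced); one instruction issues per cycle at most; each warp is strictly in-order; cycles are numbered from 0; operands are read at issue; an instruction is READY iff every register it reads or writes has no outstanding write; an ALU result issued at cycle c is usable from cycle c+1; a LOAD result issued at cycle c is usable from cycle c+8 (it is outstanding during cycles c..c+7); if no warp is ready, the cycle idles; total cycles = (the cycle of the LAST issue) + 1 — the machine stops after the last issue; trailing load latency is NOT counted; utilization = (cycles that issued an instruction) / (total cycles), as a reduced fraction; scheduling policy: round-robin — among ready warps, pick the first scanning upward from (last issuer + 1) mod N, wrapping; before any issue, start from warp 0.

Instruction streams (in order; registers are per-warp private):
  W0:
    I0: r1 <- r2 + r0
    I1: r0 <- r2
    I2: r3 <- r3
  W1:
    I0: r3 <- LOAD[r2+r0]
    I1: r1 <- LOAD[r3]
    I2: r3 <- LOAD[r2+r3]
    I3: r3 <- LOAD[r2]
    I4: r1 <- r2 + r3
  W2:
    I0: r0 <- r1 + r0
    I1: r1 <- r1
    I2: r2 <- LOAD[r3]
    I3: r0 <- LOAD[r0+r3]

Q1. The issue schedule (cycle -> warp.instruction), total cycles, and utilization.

cycle 0: W0.I0
cycle 1: W1.I0
cycle 2: W2.I0
cycle 3: W0.I1
cycle 4: W2.I1
cycle 5: W0.I2
cycle 6: W2.I2
cycle 7: W2.I3
cycle 8: idle
cycle 9: W1.I1
cycle 10: W1.I2
cycle 11: idle
cycle 12: idle
cycle 13: idle
cycle 14: idle
cycle 15: idle
cycle 16: idle
cycle 17: idle
cycle 18: W1.I3
cycle 19: idle
cycle 20: idle
cycle 21: idle
cycle 22: idle
cycle 23: idle
cycle 24: idle
cycle 25: idle
cycle 26: W1.I4

Answer: 27 cycles, utilization 4/9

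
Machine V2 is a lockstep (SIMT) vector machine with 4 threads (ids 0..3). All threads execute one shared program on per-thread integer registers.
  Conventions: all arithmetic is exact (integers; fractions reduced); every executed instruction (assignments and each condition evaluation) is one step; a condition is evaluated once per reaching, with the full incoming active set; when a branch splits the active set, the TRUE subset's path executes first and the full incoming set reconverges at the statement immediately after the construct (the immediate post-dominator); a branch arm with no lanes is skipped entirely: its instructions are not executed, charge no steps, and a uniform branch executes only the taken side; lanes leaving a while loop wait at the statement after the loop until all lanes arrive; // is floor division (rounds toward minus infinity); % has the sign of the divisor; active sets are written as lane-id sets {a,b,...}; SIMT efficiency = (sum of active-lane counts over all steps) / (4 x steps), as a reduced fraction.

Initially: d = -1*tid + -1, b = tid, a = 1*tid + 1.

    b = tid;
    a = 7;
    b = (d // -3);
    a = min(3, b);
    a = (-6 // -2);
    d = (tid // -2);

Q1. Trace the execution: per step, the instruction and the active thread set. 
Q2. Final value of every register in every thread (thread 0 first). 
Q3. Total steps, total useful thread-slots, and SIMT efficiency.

step 0: b <- tid                     {0,1,2,3}
step 1: a <- 7                       {0,1,2,3}
step 2: b <- (d // -3)               {0,1,2,3}
step 3: a <- min(3, b)               {0,1,2,3}
step 4: a <- (-6 // -2)              {0,1,2,3}
step 5: d <- (tid // -2)             {0,1,2,3}

Answer: 6 steps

d: 0,-1,-1,-2
b: 0,0,1,1
a: 3,3,3,3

steps = 6; useful = 24; efficiency = 24/24 = 1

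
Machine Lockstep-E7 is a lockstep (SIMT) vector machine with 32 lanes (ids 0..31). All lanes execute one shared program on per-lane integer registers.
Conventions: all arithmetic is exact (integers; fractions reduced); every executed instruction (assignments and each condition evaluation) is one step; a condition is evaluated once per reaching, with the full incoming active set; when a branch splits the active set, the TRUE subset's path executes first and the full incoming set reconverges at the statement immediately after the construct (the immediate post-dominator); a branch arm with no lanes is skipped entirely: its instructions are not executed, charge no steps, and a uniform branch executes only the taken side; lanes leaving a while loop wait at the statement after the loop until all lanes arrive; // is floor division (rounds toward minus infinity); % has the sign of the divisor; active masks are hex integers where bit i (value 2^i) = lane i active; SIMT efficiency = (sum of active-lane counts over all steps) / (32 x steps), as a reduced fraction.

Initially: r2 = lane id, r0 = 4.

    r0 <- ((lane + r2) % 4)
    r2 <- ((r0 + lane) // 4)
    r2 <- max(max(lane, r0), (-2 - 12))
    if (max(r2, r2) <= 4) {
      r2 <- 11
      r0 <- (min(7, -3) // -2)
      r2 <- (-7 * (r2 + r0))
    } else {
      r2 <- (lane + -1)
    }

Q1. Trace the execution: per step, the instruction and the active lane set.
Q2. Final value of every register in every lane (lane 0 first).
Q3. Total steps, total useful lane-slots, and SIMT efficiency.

step 0: r0 <- ((lane + r2) % 4)      0xffffffff
step 1: r2 <- ((r0 + lane) // 4)     0xffffffff
step 2: r2 <- max(max(lane, r0), (-2 - 12)) 0xffffffff
step 3: eval (max(r2, r2) <= 4)      0xffffffff
step 4: r2 <- 11                     0x0000001f
step 5: r0 <- (min(7, -3) // -2)     0x0000001f
step 6: r2 <- (-7 * (r2 + r0))       0x0000001f
step 7: r2 <- (lane + -1)            0xffffffe0

Answer: 8 steps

r2: -84,-84,-84,-84,-84,4,5,6,7,8,9,10,11,12,13,14,15,16,17,18,19,20,21,22,23,24,25,26,27,28,29,30
r0: 1,1,1,1,1,2,0,2,0,2,0,2,0,2,0,2,0,2,0,2,0,2,0,2,0,2,0,2,0,2,0,2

steps = 8; useful = 170; efficiency = 170/256 = 85/128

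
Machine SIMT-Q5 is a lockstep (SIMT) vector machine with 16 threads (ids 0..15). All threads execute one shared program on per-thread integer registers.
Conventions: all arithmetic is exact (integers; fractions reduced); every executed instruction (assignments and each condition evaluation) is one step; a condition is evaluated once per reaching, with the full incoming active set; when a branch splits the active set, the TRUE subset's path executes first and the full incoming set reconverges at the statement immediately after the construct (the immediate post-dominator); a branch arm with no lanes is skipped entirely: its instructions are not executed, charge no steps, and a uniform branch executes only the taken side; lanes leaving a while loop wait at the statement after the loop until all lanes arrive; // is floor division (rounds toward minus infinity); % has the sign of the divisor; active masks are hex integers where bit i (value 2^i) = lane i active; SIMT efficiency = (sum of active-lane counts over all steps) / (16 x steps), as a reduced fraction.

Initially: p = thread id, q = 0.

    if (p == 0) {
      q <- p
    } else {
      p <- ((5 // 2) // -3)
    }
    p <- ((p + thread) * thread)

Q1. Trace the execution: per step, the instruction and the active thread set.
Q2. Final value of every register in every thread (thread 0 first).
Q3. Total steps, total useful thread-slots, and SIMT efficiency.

step 0: eval (p == 0)                0xffff
step 1: q <- p                       0x0001
step 2: p <- ((5 // 2) // -3)        0xfffe
step 3: p <- ((p + thread) * thread) 0xffff

Answer: 4 steps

p: 0,0,2,6,12,20,30,42,56,72,90,110,132,156,182,210
q: 0,0,0,0,0,0,0,0,0,0,0,0,0,0,0,0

steps = 4; useful = 48; efficiency = 48/64 = 3/4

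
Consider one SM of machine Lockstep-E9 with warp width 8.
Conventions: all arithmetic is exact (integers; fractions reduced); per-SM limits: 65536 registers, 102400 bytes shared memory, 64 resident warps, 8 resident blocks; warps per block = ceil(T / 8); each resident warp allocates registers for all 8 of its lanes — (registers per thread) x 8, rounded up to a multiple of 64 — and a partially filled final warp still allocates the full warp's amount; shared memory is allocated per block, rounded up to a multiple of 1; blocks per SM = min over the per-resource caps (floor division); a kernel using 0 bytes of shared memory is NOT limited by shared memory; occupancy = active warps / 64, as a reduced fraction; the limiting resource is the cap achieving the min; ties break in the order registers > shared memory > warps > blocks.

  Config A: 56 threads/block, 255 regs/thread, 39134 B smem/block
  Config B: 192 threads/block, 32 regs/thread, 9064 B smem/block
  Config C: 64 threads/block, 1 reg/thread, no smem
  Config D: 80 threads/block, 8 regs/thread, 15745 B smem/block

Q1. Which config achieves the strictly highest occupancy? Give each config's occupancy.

occupancies: A 7/32, B 3/4, C 1, D 15/16

Answer: C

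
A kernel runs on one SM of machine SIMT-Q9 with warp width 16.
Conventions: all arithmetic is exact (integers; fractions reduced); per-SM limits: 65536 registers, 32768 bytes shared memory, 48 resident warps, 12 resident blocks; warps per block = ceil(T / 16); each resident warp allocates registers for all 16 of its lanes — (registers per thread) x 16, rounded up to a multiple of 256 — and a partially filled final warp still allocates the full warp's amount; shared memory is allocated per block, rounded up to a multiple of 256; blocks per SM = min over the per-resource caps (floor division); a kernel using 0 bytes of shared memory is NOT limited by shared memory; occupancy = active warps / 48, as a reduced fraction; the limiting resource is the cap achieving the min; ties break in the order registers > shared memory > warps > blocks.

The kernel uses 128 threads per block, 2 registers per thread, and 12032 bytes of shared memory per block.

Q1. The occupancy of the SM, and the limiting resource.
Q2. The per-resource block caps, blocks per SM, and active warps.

Answer: occupancy 1/3, limited by shared memory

registers: 32 blocks
shared memory: 2 blocks
warps: 6 blocks
blocks: 12 blocks

Answer: 2 blocks, 16 active warps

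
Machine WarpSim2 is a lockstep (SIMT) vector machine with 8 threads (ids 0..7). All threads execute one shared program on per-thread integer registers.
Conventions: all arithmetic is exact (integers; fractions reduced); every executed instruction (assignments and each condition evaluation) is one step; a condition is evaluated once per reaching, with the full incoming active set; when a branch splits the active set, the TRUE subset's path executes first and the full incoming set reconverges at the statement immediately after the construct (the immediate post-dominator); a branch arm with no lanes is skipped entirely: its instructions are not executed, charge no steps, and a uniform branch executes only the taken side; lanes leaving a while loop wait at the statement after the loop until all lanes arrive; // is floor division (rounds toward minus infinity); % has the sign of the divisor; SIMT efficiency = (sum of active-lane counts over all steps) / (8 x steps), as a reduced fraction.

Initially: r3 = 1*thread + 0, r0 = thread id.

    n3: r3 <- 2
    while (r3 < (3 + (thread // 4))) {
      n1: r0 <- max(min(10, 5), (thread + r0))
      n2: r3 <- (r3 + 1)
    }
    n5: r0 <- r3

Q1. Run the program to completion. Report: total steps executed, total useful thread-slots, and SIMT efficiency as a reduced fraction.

Answer: 9 steps, 60 useful, 5/6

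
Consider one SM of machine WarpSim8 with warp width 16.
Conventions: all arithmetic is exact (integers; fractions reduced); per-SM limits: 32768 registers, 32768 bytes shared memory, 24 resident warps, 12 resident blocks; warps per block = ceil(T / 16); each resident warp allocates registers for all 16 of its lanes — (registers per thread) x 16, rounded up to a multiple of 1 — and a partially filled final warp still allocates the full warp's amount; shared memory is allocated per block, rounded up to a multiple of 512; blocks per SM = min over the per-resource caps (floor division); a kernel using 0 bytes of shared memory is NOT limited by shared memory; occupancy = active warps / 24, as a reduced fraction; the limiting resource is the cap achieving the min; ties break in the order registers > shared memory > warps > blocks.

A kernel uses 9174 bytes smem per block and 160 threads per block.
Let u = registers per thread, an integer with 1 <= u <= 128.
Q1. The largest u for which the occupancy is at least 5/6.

Answer: u = 102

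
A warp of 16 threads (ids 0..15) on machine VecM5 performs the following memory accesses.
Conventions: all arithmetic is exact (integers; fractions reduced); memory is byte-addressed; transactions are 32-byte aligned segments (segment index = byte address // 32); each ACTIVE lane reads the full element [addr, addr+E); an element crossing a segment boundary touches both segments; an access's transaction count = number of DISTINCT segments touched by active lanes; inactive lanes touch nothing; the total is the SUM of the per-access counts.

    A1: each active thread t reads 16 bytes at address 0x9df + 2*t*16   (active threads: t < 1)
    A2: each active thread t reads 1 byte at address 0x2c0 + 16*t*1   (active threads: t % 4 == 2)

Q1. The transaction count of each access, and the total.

A1: 2 transactions
A2: 4 transactions

Answer: 2,4; total 6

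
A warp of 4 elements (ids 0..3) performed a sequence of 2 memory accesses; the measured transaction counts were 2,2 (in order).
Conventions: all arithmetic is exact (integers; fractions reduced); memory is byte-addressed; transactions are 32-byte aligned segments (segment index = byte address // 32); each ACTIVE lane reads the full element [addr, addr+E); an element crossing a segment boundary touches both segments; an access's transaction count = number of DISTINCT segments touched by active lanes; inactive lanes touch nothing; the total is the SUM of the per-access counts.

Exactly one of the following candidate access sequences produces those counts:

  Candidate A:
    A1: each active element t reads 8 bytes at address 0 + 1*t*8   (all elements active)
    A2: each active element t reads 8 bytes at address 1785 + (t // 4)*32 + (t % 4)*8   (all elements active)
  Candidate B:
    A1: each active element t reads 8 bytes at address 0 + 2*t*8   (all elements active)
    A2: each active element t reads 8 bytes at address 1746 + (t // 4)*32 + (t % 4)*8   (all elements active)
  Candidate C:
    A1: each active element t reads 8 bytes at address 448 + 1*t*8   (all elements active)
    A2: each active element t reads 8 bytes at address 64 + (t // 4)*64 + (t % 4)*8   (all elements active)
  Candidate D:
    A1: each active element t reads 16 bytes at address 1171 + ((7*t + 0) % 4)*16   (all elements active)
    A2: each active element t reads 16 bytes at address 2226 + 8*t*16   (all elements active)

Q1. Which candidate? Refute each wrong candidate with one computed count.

A: A1 gives 1 transaction, not 2
C: A1 gives 1 transaction, not 2
D: A1 gives 3 transactions, not 2
B: all counts match (2,2)

Answer: B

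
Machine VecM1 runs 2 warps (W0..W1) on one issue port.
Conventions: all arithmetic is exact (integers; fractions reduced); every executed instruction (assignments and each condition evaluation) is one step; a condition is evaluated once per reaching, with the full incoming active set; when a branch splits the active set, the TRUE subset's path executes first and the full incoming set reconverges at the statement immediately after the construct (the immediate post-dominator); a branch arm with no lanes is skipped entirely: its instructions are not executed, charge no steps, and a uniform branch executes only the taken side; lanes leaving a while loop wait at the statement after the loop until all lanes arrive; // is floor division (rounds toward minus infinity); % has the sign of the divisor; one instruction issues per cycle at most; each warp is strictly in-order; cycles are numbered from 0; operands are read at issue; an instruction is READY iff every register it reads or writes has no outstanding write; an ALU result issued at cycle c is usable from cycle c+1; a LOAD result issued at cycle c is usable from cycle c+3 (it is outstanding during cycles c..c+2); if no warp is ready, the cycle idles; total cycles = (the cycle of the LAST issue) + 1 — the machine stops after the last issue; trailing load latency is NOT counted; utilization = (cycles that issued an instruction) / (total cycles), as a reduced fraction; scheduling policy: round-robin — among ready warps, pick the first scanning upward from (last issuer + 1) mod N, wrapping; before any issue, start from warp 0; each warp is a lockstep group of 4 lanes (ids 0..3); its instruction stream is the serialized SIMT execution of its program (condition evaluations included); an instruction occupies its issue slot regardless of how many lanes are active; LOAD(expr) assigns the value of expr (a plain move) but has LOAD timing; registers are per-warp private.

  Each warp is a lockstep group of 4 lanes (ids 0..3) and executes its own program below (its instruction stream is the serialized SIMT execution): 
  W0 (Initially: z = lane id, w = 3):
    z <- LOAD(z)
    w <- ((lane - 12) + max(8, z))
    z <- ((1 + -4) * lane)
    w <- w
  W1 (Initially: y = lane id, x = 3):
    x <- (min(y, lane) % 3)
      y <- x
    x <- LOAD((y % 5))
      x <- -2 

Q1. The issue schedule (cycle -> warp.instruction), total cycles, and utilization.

cycle 0: W0.I0
cycle 1: W1.I0
cycle 2: W1.I1
cycle 3: W0.I1
cycle 4: W1.I2
cycle 5: W0.I2
cycle 6: W0.I3
cycle 7: W1.I3

Answer: 8 cycles, utilization 1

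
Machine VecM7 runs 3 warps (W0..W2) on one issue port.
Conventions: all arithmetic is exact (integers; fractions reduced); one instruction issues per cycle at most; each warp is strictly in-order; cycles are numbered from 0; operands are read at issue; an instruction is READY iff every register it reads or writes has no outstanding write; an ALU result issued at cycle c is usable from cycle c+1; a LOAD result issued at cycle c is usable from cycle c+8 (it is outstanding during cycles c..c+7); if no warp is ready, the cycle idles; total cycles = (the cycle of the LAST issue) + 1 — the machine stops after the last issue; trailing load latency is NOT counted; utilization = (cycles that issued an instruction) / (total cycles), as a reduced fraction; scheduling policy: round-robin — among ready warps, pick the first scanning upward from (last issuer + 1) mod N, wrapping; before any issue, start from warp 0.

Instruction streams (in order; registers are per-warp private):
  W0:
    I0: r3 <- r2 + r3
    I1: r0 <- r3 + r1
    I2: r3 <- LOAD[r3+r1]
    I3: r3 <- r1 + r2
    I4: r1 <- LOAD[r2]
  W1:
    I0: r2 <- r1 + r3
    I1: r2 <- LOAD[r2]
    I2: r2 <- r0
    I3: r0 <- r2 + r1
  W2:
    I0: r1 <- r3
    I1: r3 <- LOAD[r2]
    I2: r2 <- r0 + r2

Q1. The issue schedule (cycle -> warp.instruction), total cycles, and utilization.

cycle 0: W0.I0
cycle 1: W1.I0
cycle 2: W2.I0
cycle 3: W0.I1
cycle 4: W1.I1
cycle 5: W2.I1
cycle 6: W0.I2
cycle 7: W2.I2
cycle 8: idle
cycle 9: idle
cycle 10: idle
cycle 11: idle
cycle 12: W1.I2
cycle 13: W1.I3
cycle 14: W0.I3
cycle 15: W0.I4

Answer: 16 cycles, utilization 3/4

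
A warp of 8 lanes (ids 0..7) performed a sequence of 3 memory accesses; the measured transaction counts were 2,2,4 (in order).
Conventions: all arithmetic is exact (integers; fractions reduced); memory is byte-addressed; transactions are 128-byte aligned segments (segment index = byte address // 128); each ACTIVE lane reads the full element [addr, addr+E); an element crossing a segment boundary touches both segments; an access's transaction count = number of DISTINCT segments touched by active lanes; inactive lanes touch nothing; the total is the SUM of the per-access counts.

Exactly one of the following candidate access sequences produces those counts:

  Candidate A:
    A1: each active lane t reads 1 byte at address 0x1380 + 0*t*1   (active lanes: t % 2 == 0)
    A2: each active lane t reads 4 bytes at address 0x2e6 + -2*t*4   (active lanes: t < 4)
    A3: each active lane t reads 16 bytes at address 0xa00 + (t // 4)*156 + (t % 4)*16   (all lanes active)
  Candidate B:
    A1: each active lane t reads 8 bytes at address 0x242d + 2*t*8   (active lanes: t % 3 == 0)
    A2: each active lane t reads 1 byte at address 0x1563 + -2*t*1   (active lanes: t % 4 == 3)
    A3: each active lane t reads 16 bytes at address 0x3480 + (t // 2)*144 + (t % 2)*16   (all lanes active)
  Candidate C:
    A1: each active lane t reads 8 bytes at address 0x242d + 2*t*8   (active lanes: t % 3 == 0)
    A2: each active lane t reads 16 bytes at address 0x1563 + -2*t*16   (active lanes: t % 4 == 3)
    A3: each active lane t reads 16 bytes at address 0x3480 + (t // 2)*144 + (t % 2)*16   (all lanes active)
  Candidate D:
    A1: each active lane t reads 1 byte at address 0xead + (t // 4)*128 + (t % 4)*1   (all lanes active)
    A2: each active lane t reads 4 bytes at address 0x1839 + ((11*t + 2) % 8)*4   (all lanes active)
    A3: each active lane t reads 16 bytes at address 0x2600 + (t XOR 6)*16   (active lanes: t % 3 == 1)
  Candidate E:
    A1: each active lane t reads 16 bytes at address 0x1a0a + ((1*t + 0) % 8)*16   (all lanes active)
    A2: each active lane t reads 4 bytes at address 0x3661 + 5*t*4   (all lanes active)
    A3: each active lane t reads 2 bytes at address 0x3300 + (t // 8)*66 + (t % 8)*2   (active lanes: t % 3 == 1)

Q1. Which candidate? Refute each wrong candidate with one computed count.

A: A1 gives 1 transaction, not 2
B: A2 gives 1 transaction, not 2
D: A2 gives 1 transaction, not 2
E: A3 gives 1 transaction, not 4
C: all counts match (2,2,4)

Answer: C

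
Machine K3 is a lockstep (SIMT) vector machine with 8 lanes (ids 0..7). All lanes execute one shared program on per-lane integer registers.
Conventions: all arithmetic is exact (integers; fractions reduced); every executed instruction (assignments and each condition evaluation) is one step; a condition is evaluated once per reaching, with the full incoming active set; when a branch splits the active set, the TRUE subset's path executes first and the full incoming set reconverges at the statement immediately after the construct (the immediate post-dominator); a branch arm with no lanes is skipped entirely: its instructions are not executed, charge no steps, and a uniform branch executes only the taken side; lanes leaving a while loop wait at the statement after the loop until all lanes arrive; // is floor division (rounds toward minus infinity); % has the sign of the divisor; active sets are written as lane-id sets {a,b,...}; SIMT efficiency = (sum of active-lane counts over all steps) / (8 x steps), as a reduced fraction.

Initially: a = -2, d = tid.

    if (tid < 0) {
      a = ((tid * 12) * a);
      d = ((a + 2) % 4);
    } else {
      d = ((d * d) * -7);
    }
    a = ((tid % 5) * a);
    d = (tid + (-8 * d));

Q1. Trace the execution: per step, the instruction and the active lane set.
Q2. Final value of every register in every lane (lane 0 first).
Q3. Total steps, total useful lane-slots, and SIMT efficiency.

step 0: eval (tid < 0)               {0,1,2,3,4,5,6,7}
step 1: d <- ((d * d) * -7)          {0,1,2,3,4,5,6,7}
step 2: a <- ((tid % 5) * a)         {0,1,2,3,4,5,6,7}
step 3: d <- (tid + (-8 * d))        {0,1,2,3,4,5,6,7}

Answer: 4 steps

a: 0,-2,-4,-6,-8,0,-2,-4
d: 0,57,226,507,900,1405,2022,2751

steps = 4; useful = 32; efficiency = 32/32 = 1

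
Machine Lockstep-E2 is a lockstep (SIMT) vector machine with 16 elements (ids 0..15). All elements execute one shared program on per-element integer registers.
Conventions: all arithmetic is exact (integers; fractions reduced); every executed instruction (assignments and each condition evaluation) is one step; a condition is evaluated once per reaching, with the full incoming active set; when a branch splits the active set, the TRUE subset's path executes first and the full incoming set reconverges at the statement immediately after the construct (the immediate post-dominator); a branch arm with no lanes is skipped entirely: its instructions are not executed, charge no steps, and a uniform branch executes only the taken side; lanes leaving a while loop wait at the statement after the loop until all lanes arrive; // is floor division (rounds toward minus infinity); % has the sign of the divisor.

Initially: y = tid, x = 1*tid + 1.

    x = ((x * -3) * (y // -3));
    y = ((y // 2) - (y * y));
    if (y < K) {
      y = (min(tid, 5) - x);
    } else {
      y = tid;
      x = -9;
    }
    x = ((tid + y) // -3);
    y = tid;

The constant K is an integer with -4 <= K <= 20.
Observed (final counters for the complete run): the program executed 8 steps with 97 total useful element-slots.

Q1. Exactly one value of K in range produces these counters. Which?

Answer: K = 0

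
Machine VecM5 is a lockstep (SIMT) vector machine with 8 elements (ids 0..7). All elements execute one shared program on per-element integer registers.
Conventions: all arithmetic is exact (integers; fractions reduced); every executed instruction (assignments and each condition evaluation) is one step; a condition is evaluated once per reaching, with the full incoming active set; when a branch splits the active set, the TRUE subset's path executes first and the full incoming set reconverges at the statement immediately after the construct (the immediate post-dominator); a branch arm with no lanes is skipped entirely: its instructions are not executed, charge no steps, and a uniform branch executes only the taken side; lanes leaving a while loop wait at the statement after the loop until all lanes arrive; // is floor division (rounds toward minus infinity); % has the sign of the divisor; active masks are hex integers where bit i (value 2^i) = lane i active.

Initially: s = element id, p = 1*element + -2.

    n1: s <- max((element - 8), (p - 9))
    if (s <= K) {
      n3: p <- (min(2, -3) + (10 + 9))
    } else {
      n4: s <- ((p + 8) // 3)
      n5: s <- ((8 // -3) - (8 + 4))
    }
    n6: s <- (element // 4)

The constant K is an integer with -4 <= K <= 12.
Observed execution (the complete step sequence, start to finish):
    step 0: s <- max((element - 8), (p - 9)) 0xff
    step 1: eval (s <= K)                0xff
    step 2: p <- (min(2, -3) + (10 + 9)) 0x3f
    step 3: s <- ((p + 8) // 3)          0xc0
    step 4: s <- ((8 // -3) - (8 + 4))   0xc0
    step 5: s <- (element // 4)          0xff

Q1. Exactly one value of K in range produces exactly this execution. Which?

Answer: K = -3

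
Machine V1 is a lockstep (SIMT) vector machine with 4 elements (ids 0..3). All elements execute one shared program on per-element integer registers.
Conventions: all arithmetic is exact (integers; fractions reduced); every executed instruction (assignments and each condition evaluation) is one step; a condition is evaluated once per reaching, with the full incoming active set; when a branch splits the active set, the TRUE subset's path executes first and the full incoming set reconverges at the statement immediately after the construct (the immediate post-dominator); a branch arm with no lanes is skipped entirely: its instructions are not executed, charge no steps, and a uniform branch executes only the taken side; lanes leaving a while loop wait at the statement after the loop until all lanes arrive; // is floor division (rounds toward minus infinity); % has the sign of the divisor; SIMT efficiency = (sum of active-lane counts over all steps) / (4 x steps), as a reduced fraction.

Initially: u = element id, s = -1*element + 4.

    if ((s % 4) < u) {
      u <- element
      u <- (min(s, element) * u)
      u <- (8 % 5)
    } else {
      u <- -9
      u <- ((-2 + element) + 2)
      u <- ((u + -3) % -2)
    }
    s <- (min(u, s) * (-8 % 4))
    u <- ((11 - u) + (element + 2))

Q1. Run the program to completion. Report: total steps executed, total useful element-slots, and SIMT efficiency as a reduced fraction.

Answer: 9 steps, 24 useful, 2/3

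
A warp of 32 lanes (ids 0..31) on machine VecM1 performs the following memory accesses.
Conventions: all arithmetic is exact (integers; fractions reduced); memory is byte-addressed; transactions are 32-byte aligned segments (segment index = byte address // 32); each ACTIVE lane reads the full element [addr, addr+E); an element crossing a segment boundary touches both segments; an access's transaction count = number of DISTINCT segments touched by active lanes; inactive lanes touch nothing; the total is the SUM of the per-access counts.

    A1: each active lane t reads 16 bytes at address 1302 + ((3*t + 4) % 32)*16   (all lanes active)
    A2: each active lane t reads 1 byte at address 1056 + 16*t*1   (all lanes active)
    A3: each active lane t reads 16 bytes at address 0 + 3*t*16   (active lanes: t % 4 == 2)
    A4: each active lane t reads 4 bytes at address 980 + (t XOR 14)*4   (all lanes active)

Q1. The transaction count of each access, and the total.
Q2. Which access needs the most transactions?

A1: 17 transactions
A2: 16 transactions
A3: 8 transactions
A4: 5 transactions

Answer: 17,16,8,5; total 46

Answer: A1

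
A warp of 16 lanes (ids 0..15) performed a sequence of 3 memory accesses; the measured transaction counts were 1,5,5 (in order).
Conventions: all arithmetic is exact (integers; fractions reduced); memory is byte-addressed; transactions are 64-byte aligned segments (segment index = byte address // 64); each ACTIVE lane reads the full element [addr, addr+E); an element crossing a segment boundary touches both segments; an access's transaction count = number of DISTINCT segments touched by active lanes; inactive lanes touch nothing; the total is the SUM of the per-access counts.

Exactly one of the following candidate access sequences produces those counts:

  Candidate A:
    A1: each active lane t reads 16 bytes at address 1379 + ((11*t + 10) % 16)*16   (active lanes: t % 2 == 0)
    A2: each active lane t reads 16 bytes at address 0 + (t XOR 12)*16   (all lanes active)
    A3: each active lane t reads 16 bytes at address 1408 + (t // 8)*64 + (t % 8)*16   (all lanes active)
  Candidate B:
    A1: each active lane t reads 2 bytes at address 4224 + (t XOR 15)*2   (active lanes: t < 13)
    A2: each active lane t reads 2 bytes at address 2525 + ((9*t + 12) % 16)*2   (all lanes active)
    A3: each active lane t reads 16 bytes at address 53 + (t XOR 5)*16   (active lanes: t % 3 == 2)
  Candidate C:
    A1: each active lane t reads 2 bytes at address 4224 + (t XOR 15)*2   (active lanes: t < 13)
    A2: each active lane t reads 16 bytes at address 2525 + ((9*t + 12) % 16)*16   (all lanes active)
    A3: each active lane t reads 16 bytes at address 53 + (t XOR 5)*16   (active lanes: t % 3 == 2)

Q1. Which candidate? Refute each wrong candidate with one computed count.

A: A1 gives 5 transactions, not 1
B: A2 gives 1 transaction, not 5
C: all counts match (1,5,5)

Answer: C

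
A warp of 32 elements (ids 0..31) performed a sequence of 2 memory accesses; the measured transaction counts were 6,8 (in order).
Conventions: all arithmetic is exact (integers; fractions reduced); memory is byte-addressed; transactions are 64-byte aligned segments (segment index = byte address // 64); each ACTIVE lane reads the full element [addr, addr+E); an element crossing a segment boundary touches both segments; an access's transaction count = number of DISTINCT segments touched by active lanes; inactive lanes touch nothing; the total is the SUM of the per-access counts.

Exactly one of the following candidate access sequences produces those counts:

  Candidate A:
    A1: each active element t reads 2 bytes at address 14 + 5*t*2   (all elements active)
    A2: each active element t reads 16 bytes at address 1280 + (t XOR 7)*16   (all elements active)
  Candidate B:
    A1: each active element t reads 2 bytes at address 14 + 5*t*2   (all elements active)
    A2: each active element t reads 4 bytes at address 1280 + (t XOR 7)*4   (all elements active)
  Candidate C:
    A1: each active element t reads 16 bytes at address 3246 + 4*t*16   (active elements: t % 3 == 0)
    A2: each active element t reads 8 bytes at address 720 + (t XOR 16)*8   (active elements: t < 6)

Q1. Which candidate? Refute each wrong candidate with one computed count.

B: A2 gives 2 transactions, not 8
C: A1 gives 11 transactions, not 6
A: all counts match (6,8)

Answer: A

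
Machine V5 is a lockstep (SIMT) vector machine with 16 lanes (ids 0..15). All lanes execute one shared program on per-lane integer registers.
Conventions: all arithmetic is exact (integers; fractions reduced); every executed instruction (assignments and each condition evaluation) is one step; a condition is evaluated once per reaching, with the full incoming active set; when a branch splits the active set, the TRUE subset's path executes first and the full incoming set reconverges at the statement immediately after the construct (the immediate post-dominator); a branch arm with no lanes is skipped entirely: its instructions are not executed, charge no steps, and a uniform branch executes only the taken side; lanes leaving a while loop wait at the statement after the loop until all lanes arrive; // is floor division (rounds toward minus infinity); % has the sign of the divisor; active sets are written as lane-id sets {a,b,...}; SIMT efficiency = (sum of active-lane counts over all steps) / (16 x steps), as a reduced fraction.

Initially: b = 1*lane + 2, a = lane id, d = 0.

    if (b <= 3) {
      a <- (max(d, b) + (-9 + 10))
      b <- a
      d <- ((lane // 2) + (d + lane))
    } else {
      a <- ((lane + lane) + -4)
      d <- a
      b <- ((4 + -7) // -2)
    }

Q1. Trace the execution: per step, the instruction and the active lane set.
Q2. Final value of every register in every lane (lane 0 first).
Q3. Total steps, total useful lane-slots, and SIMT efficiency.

step 0: eval (b <= 3)                {0,1,2,3,4,5,6,7,8,9,10,11,12,13,14,15}
step 1: a <- (max(d, b) + (-9 + 10)) {0,1}
step 2: b <- a                       {0,1}
step 3: d <- ((lane // 2) + (d + lane)) {0,1}
step 4: a <- ((lane + lane) + -4)    {2,3,4,5,6,7,8,9,10,11,12,13,14,15}
step 5: d <- a                       {2,3,4,5,6,7,8,9,10,11,12,13,14,15}
step 6: b <- ((4 + -7) // -2)        {2,3,4,5,6,7,8,9,10,11,12,13,14,15}

Answer: 7 steps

b: 3,4,1,1,1,1,1,1,1,1,1,1,1,1,1,1
a: 3,4,0,2,4,6,8,10,12,14,16,18,20,22,24,26
d: 0,1,0,2,4,6,8,10,12,14,16,18,20,22,24,26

steps = 7; useful = 64; efficiency = 64/112 = 4/7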